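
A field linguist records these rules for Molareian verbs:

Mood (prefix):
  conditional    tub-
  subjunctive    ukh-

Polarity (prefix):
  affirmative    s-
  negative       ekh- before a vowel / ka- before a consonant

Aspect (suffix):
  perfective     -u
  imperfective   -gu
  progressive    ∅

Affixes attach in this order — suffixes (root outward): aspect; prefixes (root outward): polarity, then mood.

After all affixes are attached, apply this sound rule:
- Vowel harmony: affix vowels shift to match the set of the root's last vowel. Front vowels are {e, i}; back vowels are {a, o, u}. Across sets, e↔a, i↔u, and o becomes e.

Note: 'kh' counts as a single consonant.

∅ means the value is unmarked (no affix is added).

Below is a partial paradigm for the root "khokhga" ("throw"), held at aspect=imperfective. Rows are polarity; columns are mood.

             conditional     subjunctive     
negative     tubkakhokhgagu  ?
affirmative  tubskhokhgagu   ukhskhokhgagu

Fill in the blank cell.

ukhkakhokhgagu

Attach polarity negative ka- (before consonant 'kh') → kakhokhga.
Attach aspect imperfective -gu → kakhokhgagu.
Attach mood subjunctive ukh- → ukhkakhokhgagu.
Vowel harmony: no change.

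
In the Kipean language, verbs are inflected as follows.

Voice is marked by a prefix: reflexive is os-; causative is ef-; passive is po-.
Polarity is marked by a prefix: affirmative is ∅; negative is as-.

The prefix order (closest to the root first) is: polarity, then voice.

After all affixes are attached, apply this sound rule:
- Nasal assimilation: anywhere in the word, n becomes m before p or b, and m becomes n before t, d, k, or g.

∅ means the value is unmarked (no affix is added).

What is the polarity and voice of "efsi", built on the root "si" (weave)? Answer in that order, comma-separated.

affirmative, causative

Segment: ef-si.
polarity: ∅ → affirmative.
voice: ef- → causative.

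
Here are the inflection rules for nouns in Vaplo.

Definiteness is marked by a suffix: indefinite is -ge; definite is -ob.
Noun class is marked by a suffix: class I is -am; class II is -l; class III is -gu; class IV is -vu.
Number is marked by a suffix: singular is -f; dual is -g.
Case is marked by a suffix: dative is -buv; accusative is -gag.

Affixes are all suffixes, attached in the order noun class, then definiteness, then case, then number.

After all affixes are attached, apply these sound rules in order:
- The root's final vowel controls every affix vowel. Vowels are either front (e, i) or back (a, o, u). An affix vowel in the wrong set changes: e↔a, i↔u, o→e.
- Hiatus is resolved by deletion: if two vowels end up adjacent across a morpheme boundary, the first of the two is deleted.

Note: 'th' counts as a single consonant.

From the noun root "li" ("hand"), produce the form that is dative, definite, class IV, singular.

Attach noun class class IV -vu → livu.
Attach definiteness definite -ob → livuob.
Attach case dative -buv → livuobbuv.
Attach number singular -f → livuobbuvf.
Apply vowel harmony: livuobbuvf → liviebbivf.
Apply vowel deletion: liviebbivf → livebbivf.

livebbivf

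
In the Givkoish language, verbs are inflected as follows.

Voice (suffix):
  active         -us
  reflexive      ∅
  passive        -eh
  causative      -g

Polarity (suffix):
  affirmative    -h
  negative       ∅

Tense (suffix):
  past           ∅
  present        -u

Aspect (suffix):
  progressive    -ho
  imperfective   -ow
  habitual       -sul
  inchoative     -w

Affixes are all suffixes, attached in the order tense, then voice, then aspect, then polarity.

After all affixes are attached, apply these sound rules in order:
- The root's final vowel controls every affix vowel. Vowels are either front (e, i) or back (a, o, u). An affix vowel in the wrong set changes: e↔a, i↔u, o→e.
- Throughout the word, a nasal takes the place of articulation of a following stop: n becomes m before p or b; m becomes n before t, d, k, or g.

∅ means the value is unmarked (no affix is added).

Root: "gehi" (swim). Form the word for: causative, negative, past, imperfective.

gehigew

tense = past: zero marking, form stays gehi.
Attach voice causative -g → gehig.
Attach aspect imperfective -ow → gehigow.
polarity = negative: zero marking, form stays gehigow.
Apply vowel harmony: gehigow → gehigew.
Nasal assimilation: no change.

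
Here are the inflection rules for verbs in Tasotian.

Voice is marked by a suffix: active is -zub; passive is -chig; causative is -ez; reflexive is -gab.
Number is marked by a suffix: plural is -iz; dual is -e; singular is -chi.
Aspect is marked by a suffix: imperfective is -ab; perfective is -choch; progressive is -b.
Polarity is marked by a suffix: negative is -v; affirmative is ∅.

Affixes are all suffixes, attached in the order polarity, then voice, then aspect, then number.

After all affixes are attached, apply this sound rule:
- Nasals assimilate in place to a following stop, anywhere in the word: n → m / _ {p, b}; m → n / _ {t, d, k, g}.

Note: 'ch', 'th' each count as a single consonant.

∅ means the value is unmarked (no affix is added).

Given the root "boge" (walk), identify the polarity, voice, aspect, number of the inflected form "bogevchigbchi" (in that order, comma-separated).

negative, passive, progressive, singular

Segment: boge-v-chig-b-chi.
polarity: -v → negative.
voice: -chig → passive.
aspect: -b → progressive.
number: -chi → singular.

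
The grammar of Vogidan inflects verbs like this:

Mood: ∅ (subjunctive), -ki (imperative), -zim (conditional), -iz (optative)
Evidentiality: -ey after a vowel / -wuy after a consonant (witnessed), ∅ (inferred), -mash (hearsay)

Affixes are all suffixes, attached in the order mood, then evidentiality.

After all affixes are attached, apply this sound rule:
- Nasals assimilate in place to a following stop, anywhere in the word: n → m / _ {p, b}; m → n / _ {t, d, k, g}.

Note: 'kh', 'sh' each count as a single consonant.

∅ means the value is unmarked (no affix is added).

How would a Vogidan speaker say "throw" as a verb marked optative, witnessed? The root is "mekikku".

mekikkuizwuy

Attach mood optative -iz → mekikkuiz.
Attach evidentiality witnessed -wuy (after consonant 'z') → mekikkuizwuy.
Nasal assimilation: no change.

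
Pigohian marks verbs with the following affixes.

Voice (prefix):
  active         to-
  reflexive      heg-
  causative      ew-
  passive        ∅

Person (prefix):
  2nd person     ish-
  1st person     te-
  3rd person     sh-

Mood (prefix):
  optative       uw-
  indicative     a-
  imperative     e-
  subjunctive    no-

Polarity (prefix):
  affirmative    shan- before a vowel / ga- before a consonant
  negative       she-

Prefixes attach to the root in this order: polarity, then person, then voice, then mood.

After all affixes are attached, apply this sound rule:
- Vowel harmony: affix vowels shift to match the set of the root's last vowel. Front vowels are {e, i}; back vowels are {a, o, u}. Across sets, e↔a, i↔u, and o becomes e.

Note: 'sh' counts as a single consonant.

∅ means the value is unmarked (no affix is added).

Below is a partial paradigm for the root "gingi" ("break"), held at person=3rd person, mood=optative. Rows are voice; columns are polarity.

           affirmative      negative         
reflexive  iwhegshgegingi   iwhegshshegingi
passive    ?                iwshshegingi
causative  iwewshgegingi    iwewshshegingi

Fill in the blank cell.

Attach polarity affirmative ga- (before consonant 'g') → gagingi.
Attach person 3rd person sh- → shgagingi.
voice = passive: zero marking, form stays shgagingi.
Attach mood optative uw- → uwshgagingi.
Apply vowel harmony: uwshgagingi → iwshgegingi.

iwshgegingi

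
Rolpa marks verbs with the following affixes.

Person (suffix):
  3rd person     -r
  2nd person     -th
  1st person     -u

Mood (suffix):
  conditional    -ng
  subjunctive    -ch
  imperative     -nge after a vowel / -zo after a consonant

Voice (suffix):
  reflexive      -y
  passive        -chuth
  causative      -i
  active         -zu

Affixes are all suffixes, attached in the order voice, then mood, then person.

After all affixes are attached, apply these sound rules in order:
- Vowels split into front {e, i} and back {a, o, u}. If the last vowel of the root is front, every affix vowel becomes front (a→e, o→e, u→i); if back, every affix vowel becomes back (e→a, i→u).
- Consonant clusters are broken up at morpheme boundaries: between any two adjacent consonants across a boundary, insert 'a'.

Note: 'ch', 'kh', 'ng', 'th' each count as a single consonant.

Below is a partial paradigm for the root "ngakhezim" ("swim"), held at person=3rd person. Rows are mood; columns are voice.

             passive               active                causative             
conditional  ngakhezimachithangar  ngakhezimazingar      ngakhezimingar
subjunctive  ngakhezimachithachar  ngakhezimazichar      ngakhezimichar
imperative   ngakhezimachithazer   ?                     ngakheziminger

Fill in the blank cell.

Attach voice active -zu → ngakhezimzu.
Attach mood imperative -nge (after vowel 'u') → ngakhezimzunge.
Attach person 3rd person -r → ngakhezimzunger.
Apply vowel harmony: ngakhezimzunger → ngakhezimzinger.
Apply epenthesis: ngakhezimzinger → ngakhezimazinger.

ngakhezimazinger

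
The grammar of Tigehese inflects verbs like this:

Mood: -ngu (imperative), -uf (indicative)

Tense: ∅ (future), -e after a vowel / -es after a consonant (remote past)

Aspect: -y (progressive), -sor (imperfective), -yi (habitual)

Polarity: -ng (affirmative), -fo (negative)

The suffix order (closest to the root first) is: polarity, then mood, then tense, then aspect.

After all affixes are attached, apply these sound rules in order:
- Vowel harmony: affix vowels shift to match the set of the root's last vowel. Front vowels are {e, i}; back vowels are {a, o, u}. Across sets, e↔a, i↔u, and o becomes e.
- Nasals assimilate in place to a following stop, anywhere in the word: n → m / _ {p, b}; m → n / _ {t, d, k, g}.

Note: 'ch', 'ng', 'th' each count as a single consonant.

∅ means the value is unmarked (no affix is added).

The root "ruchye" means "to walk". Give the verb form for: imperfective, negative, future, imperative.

ruchyefengiser

Attach polarity negative -fo → ruchyefo.
Attach mood imperative -ngu → ruchyefongu.
tense = future: zero marking, form stays ruchyefongu.
Attach aspect imperfective -sor → ruchyefongusor.
Apply vowel harmony: ruchyefongusor → ruchyefengiser.
Nasal assimilation: no change.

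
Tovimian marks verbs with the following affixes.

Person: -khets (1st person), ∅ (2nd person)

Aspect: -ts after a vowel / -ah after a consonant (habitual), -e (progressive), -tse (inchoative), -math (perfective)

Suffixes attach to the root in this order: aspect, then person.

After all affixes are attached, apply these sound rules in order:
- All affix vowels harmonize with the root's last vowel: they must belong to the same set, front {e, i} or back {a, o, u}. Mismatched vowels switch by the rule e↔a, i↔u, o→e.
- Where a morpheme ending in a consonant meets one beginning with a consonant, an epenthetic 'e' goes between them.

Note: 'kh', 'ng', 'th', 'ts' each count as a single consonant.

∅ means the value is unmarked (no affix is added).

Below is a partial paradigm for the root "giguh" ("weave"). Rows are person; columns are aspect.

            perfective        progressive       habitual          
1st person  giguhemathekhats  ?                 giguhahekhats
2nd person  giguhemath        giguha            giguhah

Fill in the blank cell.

giguhakhats

Attach aspect progressive -e → giguhe.
Attach person 1st person -khets → giguhekhets.
Apply vowel harmony: giguhekhets → giguhakhats.
Epenthesis: no change.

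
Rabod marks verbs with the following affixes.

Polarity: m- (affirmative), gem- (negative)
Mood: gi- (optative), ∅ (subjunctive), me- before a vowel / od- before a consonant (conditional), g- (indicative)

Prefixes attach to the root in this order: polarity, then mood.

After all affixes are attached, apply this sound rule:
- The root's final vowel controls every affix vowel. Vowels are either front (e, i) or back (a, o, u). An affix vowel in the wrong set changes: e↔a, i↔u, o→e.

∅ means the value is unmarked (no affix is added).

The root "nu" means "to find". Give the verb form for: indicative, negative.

ggamnu

Attach polarity negative gem- → gemnu.
Attach mood indicative g- → ggemnu.
Apply vowel harmony: ggemnu → ggamnu.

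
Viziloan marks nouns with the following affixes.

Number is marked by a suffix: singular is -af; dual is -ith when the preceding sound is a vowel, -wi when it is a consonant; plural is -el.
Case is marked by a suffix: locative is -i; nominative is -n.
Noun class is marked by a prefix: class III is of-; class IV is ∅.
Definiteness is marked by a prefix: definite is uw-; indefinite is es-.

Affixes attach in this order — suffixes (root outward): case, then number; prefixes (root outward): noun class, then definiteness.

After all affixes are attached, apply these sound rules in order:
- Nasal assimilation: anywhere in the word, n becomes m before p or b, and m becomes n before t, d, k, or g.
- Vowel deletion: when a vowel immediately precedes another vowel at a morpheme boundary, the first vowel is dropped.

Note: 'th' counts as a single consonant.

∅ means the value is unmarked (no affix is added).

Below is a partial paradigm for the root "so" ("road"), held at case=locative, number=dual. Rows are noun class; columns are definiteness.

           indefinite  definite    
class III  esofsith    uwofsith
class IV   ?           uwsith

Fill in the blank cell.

Attach case locative -i → soi.
noun class = class IV: zero marking, form stays soi.
Attach definiteness indefinite es- → essoi.
Attach number dual -ith (after vowel 'i') → essoiith.
Nasal assimilation: no change.
Apply vowel deletion: essoiith → essith.

essith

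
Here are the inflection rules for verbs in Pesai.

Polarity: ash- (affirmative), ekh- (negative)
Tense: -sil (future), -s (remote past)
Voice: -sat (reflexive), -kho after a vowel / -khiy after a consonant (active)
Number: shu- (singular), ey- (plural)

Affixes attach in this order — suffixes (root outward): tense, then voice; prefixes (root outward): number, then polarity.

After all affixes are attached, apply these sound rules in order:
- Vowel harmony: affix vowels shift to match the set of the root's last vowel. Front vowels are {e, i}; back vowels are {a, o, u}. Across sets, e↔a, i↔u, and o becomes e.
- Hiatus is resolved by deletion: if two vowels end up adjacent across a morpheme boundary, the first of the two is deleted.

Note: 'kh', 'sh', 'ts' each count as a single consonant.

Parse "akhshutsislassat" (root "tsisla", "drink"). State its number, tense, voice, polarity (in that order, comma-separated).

singular, remote past, reflexive, negative

Segment: ekh-shu-tsisla-s-sat.
number: shu- → singular.
tense: -s → remote past.
voice: -sat → reflexive.
polarity: ekh- → negative.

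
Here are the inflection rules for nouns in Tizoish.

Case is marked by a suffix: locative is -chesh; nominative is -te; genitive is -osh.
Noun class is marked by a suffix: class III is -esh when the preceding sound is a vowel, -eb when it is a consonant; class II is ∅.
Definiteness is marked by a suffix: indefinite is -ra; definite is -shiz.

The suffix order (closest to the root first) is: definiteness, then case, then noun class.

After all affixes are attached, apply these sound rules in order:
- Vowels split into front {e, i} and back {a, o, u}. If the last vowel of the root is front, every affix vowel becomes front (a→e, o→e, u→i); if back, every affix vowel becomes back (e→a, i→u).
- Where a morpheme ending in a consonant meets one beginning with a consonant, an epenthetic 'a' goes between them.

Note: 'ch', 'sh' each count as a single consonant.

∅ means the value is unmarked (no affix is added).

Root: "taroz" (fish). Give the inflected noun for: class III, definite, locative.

tarozashuzachashab

Attach definiteness definite -shiz → tarozshiz.
Attach case locative -chesh → tarozshizchesh.
Attach noun class class III -eb (after consonant 'sh') → tarozshizchesheb.
Apply vowel harmony: tarozshizchesheb → tarozshuzchashab.
Apply epenthesis: tarozshuzchashab → tarozashuzachashab.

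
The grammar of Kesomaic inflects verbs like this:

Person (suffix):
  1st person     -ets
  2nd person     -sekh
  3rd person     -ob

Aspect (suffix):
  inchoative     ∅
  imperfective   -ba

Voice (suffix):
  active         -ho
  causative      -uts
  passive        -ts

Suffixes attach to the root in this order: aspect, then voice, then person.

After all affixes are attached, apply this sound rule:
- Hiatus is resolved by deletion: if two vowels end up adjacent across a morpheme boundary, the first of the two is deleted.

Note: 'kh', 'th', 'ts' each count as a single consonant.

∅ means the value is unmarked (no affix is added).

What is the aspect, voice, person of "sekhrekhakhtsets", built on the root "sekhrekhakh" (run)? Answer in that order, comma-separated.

Segment: sekhrekhakh-ts-ets.
aspect: ∅ → inchoative.
voice: -ts → passive.
person: -ets → 1st person.

inchoative, passive, 1st person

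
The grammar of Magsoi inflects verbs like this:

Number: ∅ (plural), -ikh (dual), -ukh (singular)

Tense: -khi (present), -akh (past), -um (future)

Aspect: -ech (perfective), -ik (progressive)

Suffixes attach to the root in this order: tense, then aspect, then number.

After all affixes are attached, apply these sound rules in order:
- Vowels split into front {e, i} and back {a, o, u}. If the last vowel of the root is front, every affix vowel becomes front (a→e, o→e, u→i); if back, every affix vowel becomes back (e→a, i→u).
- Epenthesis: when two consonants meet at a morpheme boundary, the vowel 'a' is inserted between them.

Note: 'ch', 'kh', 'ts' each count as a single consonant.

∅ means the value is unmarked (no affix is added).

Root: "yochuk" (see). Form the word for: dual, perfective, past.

yochukakhachukh

Attach tense past -akh → yochukakh.
Attach aspect perfective -ech → yochukakhech.
Attach number dual -ikh → yochukakhechikh.
Apply vowel harmony: yochukakhechikh → yochukakhachukh.
Epenthesis: no change.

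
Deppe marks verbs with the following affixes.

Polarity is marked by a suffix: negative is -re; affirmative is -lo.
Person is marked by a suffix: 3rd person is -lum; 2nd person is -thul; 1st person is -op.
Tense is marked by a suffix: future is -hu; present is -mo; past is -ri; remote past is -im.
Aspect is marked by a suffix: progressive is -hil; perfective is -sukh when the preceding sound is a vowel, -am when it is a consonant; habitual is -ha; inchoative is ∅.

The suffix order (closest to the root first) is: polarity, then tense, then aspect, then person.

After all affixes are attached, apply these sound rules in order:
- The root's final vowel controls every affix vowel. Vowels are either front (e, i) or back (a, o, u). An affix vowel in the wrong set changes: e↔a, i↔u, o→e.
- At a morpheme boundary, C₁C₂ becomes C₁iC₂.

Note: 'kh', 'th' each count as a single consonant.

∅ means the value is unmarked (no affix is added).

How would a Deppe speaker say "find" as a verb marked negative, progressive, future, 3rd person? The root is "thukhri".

thukhrirehihililim

Attach polarity negative -re → thukhrire.
Attach tense future -hu → thukhrirehu.
Attach aspect progressive -hil → thukhrirehuhil.
Attach person 3rd person -lum → thukhrirehuhillum.
Apply vowel harmony: thukhrirehuhillum → thukhrirehihillim.
Apply epenthesis: thukhrirehihillim → thukhrirehihililim.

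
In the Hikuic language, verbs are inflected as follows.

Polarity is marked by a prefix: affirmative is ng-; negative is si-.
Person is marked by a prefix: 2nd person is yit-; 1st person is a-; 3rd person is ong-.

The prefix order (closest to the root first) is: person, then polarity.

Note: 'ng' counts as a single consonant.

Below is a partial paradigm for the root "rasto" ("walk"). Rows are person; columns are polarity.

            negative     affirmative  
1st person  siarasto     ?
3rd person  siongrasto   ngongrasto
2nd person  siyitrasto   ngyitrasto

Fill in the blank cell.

Attach person 1st person a- → arasto.
Attach polarity affirmative ng- → ngarasto.

ngarasto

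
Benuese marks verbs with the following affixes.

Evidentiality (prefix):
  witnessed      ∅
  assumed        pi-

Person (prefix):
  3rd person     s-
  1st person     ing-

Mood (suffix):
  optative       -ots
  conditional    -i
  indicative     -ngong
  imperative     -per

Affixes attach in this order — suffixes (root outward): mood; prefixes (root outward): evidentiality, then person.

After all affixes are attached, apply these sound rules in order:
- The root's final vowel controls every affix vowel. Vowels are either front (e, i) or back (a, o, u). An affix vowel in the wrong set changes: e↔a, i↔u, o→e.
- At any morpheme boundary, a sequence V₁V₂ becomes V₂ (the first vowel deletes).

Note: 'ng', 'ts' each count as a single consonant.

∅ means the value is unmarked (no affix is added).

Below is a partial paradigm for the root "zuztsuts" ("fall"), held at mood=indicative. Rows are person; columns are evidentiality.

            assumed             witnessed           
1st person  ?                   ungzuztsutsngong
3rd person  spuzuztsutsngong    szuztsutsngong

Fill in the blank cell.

ungpuzuztsutsngong

Attach evidentiality assumed pi- → pizuztsuts.
Attach mood indicative -ngong → pizuztsutsngong.
Attach person 1st person ing- → ingpizuztsutsngong.
Apply vowel harmony: ingpizuztsutsngong → ungpuzuztsutsngong.
Vowel deletion: no change.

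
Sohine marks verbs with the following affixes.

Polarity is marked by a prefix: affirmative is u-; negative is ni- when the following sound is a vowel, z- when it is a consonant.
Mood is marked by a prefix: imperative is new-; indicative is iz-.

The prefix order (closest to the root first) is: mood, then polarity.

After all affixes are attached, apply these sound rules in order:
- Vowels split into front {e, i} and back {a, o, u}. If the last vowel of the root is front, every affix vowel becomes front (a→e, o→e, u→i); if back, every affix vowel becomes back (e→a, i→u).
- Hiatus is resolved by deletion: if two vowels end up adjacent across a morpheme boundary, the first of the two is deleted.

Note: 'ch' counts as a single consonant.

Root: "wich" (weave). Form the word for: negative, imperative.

znewwich

Attach mood imperative new- → newwich.
Attach polarity negative z- (before consonant 'n') → znewwich.
Vowel harmony: no change.
Vowel deletion: no change.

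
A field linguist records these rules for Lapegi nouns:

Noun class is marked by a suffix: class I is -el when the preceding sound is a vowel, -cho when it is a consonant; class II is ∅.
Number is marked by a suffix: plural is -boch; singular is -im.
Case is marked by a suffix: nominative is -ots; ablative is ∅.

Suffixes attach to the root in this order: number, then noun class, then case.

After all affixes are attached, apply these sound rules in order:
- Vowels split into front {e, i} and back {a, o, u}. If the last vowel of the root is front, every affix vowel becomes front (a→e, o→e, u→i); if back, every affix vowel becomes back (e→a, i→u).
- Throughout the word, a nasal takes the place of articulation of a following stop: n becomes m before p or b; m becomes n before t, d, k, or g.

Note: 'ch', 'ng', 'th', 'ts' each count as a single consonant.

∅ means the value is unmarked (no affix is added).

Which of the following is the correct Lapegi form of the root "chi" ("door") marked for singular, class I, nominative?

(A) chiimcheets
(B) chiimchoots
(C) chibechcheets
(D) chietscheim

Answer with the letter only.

A

Attach number singular -im → chiim.
Attach noun class class I -cho (after consonant 'm') → chiimcho.
Attach case nominative -ots → chiimchoots.
Apply vowel harmony: chiimchoots → chiimcheets.
Nasal assimilation: no change.
So the correct form is chiimcheets, option (A).
(B) chiimchoots is wrong: it fails to apply the sound rule(s).
(D) chietscheim is wrong: it has the affixes in the wrong order.
(C) chibechcheets is wrong: it uses plural instead of singular for number.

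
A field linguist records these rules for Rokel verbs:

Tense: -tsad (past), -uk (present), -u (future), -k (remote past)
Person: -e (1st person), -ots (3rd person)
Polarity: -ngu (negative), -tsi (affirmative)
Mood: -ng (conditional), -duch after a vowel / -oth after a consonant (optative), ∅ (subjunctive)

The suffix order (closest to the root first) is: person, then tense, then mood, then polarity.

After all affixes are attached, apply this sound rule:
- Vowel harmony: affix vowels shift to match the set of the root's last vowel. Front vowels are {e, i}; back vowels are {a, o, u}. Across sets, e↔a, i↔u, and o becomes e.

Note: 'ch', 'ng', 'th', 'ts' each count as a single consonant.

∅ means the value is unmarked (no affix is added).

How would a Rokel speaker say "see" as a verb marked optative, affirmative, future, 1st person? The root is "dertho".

derthoauduchtsu

Attach person 1st person -e → derthoe.
Attach tense future -u → derthoeu.
Attach mood optative -duch (after vowel 'u') → derthoeuduch.
Attach polarity affirmative -tsi → derthoeuduchtsi.
Apply vowel harmony: derthoeuduchtsi → derthoauduchtsu.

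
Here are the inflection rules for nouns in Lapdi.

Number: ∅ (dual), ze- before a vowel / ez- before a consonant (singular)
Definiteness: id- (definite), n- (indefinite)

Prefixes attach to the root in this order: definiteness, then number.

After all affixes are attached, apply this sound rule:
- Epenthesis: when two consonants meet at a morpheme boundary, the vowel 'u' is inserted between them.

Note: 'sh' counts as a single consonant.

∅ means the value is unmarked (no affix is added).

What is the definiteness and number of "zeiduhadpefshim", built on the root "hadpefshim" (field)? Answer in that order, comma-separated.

Segment: ze-id-hadpefshim.
definiteness: id- → definite.
number: ze/ez- → singular.

definite, singular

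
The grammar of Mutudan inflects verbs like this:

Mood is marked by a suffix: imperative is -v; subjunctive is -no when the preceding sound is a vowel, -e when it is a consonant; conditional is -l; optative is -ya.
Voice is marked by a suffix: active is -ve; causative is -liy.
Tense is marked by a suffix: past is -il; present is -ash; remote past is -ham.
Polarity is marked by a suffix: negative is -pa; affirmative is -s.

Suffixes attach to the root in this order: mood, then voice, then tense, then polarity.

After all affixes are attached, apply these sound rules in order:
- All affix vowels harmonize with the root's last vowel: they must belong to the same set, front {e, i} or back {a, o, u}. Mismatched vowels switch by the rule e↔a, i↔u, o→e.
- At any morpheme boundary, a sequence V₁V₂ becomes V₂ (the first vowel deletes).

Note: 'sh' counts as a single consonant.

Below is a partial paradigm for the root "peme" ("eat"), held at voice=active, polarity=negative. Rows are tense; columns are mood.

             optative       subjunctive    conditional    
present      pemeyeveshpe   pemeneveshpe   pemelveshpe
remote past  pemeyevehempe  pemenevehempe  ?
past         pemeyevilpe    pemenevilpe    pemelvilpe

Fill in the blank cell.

Attach mood conditional -l → pemel.
Attach voice active -ve → pemelve.
Attach tense remote past -ham → pemelveham.
Attach polarity negative -pa → pemelvehampa.
Apply vowel harmony: pemelvehampa → pemelvehempe.
Vowel deletion: no change.

pemelvehempe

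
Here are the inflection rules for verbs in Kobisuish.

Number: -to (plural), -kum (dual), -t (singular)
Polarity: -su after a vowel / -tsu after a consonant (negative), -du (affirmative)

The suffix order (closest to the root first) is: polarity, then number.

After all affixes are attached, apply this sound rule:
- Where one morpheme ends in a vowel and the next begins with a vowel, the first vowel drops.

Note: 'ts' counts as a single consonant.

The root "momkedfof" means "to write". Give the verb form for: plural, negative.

momkedfoftsuto

Attach polarity negative -tsu (after consonant 'f') → momkedfoftsu.
Attach number plural -to → momkedfoftsuto.
Vowel deletion: no change.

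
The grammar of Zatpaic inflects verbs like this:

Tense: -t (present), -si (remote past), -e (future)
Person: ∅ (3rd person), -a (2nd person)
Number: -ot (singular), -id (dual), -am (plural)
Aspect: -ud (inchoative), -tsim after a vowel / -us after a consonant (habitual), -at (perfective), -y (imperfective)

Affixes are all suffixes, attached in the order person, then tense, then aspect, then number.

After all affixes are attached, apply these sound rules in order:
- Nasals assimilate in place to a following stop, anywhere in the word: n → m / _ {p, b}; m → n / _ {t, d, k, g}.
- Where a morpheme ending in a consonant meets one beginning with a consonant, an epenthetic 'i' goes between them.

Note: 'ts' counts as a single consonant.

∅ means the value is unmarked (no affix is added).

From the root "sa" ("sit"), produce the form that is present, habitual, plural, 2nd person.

saatusam

Attach person 2nd person -a → saa.
Attach tense present -t → saat.
Attach aspect habitual -us (after consonant 't') → saatus.
Attach number plural -am → saatusam.
Nasal assimilation: no change.
Epenthesis: no change.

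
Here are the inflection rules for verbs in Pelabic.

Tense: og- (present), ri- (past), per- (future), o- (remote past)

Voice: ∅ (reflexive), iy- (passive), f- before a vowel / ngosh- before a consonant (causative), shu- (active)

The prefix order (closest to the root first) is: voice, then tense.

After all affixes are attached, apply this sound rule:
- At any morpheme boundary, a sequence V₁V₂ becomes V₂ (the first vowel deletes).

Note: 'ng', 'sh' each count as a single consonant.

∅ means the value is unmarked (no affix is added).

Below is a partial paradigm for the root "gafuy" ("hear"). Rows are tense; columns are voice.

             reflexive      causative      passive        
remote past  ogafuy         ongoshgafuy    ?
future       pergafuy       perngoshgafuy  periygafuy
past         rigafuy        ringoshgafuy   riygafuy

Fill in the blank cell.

Attach voice passive iy- → iygafuy.
Attach tense remote past o- → oiygafuy.
Apply vowel deletion: oiygafuy → iygafuy.

iygafuy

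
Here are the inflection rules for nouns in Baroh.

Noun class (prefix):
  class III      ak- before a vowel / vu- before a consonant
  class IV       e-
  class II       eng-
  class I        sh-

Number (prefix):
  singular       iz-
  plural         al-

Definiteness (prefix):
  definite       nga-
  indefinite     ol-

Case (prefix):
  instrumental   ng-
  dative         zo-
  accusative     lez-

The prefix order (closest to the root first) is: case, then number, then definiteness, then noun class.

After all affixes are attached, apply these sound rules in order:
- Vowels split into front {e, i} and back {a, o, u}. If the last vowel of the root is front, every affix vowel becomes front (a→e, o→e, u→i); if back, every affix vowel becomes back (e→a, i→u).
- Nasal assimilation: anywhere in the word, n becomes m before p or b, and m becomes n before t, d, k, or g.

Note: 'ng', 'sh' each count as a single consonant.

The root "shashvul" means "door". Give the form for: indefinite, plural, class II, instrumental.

angolalngshashvul

Attach case instrumental ng- → ngshashvul.
Attach number plural al- → alngshashvul.
Attach definiteness indefinite ol- → olalngshashvul.
Attach noun class class II eng- → engolalngshashvul.
Apply vowel harmony: engolalngshashvul → angolalngshashvul.
Nasal assimilation: no change.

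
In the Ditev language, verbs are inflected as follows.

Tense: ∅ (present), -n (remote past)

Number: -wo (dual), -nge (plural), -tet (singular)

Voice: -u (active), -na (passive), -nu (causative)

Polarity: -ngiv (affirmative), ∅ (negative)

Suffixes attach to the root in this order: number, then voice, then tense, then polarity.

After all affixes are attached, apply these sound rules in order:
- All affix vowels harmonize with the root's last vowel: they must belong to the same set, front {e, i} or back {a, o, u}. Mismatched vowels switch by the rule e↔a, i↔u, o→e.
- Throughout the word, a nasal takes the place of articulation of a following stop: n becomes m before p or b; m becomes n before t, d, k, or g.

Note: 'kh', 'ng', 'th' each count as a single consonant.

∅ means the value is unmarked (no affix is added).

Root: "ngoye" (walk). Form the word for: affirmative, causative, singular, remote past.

Attach number singular -tet → ngoyetet.
Attach voice causative -nu → ngoyetetnu.
Attach tense remote past -n → ngoyetetnun.
Attach polarity affirmative -ngiv → ngoyetetnunngiv.
Apply vowel harmony: ngoyetetnunngiv → ngoyetetninngiv.
Nasal assimilation: no change.

ngoyetetninngiv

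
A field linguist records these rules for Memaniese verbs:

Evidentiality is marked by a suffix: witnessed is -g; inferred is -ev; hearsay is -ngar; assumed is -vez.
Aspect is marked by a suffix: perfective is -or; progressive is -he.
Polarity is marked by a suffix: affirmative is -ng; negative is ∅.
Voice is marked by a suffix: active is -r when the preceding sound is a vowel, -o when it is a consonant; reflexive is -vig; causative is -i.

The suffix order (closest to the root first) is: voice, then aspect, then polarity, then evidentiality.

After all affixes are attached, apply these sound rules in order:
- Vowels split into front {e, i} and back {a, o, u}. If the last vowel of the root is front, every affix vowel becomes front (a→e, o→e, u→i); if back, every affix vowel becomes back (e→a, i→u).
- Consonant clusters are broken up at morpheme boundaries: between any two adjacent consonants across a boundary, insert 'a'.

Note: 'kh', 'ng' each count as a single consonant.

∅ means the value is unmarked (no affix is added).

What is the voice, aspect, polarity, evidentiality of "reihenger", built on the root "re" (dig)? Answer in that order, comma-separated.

Segment: re-i-he-ngar.
voice: -i → causative.
aspect: -he → progressive.
polarity: ∅ → negative.
evidentiality: -ngar → hearsay.

causative, progressive, negative, hearsay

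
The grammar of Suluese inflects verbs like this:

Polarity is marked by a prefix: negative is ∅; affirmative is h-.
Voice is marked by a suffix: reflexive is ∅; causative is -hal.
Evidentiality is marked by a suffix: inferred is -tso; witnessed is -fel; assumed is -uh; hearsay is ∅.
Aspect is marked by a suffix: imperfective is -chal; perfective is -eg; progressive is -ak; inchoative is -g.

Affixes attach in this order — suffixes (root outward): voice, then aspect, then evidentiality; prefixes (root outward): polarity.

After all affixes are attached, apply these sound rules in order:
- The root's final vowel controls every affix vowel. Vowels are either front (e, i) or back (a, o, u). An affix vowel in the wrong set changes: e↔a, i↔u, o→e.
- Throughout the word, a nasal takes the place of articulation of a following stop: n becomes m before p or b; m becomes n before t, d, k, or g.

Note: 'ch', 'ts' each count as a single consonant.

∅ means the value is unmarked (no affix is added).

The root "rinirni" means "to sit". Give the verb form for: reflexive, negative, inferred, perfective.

voice = reflexive: zero marking, form stays rinirni.
Attach aspect perfective -eg → rinirnieg.
polarity = negative: zero marking, form stays rinirnieg.
Attach evidentiality inferred -tso → rinirniegtso.
Apply vowel harmony: rinirniegtso → rinirniegtse.
Nasal assimilation: no change.

rinirniegtse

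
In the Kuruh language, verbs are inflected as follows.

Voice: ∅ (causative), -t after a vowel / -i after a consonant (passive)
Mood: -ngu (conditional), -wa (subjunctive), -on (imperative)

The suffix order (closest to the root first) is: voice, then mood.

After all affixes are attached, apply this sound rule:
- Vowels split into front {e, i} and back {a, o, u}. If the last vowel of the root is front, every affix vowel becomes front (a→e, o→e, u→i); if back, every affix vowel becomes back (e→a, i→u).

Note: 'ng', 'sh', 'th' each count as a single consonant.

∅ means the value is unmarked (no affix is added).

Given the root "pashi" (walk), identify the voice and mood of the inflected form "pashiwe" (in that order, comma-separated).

Segment: pashi-wa.
voice: ∅ → causative.
mood: -wa → subjunctive.

causative, subjunctive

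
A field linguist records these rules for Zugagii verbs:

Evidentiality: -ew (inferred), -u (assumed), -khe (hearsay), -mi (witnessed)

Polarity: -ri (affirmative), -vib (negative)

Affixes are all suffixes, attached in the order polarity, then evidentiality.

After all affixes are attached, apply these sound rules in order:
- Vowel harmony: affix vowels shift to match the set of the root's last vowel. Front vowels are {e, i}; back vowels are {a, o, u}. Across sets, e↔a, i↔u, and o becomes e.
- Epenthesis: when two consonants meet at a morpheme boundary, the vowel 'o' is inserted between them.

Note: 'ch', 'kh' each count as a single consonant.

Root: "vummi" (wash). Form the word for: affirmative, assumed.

Attach polarity affirmative -ri → vummiri.
Attach evidentiality assumed -u → vummiriu.
Apply vowel harmony: vummiriu → vummirii.
Epenthesis: no change.

vummirii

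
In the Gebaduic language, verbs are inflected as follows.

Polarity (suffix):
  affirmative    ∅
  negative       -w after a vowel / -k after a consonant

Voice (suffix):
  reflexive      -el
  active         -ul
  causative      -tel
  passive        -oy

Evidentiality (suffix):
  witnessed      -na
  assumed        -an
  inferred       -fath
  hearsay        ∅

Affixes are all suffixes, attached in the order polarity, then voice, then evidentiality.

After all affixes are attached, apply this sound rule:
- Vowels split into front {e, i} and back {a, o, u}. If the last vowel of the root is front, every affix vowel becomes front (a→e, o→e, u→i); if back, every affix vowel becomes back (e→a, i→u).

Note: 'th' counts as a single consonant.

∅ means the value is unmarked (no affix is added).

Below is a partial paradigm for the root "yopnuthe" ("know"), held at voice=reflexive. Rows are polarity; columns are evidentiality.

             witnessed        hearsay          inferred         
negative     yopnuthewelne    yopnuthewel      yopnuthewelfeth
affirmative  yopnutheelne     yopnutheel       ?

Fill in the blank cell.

yopnutheelfeth

polarity = affirmative: zero marking, form stays yopnuthe.
Attach voice reflexive -el → yopnutheel.
Attach evidentiality inferred -fath → yopnutheelfath.
Apply vowel harmony: yopnutheelfath → yopnutheelfeth.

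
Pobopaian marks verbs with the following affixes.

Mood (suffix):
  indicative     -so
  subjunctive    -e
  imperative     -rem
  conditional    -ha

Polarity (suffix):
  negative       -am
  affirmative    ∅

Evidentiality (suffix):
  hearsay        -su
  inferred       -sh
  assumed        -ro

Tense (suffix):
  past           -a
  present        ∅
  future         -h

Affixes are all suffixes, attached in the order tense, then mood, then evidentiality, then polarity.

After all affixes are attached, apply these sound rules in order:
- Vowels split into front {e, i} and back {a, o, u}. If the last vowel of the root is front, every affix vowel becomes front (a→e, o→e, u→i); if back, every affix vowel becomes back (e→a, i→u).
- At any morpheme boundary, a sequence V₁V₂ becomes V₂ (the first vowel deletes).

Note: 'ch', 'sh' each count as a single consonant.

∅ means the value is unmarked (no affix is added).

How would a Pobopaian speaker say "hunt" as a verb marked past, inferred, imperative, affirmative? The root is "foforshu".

Attach tense past -a → foforshua.
Attach mood imperative -rem → foforshuarem.
Attach evidentiality inferred -sh → foforshuaremsh.
polarity = affirmative: zero marking, form stays foforshuaremsh.
Apply vowel harmony: foforshuaremsh → foforshuaramsh.
Apply vowel deletion: foforshuaramsh → foforsharamsh.

foforsharamsh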